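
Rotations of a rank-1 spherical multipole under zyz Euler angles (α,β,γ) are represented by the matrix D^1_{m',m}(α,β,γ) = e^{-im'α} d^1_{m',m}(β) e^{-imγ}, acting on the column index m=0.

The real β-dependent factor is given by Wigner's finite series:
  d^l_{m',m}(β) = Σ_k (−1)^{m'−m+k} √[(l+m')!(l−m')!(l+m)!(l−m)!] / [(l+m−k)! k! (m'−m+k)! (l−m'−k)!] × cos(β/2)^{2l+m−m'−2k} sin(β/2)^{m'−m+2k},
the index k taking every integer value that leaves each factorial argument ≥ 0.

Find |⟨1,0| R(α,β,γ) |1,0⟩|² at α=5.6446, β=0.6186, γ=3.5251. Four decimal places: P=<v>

P=0.6637

First d^1_{0,0}(β=0.6186), then the phase factors e^{-i(0)α} and e^{-i(0)γ}:
Half-angle: c=0.952547, s=0.304392. N=√(1·1·1·1)=1.000000
Admissible k: 0..1 (factorial args all ≥0)
  k=0: (−1)^0·1.0000/(1)·0.9525^2·0.3044^0 = +0.907346
  k=1: (−1)^1·1.0000/(1)·0.9525^0·0.3044^2 = -0.092654
d^1_{0,0}(0.6186) = +0.907346 -0.092654 = +0.814691
|D^1_{0,0}|² = |d^1_{0,0}(β)|² = (+0.814691)² = 0.663722 (the z-rotation phases have unit modulus)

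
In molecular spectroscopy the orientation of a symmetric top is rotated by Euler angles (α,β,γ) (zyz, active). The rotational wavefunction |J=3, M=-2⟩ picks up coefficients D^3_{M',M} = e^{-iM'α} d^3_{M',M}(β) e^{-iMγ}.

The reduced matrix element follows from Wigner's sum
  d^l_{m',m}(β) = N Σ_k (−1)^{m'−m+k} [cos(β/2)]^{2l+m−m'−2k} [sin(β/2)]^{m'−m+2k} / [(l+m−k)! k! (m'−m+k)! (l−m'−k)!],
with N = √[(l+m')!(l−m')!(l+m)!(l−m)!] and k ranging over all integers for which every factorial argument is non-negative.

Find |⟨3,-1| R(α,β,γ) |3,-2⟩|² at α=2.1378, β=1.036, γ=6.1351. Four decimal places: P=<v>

P=0.0738

Split into d^3_{-1,-2}(β=1.036) × two z-phases.
c=cos(1.036/2)=0.868811, s=sin(1.036/2)=0.495144; N=√[2·24·1·120]=75.894664
k: max(0,(-2)−(-1))=0 … min(3+(-2),3−(-1))=1
  k=0: (−1)^1·75.8947/(24)·0.8688^5·0.4951^1 = -0.775101
  k=1: (−1)^2·75.8947/(12)·0.8688^3·0.4951^3 = +0.503500
d^3_{-1,-2}(1.036) = -0.775101 +0.503500 = -0.271601
|D^3_{-1,-2}|² = |d^3_{-1,-2}(β)|² = (-0.271601)² = 0.073767 (the z-rotation phases have unit modulus)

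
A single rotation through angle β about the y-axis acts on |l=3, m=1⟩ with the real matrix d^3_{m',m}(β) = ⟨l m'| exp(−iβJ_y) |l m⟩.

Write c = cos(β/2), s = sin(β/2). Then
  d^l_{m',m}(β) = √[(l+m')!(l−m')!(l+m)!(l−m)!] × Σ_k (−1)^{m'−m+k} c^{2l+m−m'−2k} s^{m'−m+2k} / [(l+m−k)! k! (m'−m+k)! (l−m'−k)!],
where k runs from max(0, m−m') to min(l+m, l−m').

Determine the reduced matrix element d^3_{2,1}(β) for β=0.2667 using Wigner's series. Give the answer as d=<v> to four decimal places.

d^3_{2,1}(β=0.2667) via Wigner's sum:
Half-angle: c=0.991122, s=0.132955. N=√(120·1·24·2)=75.894664
The bounds max(0,m−m')=0 and min(l+m,l−m')=1 give 2 terms
  k=0: (−1)^1·75.8947/(24)·0.9911^5·0.1330^1 = -0.402106
  k=1: (−1)^2·75.8947/(12)·0.9911^3·0.1330^3 = +0.014472
d^3_{2,1}(0.2667) = -0.402106 +0.014472 = -0.387634

d=-0.3876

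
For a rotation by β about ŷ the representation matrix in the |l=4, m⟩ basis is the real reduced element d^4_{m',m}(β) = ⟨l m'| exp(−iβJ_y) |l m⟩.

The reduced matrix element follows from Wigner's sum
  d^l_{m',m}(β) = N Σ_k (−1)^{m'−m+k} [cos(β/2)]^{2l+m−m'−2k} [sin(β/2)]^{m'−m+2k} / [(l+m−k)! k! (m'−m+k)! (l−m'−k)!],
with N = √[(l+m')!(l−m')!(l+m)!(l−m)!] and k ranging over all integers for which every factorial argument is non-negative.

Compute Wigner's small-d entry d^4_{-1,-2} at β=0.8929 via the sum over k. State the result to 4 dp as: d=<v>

d=-0.0261

d^4_{-1,-2}(β=0.8929) via Wigner's sum:
Half-angle: c=0.901986, s=0.431766. N=√(6·120·2·720)=1018.233765
k: max(0,(-2)−(-1))=0 … min(4+(-2),4−(-1))=2
  k=0: (−1)^1·1018.2338/(240)·0.9020^7·0.4318^1 = -0.889779
  k=1: (−1)^2·1018.2338/(48)·0.9020^5·0.4318^3 = +1.019413
  k=2: (−1)^3·1018.2338/(72)·0.9020^3·0.4318^5 = -0.155725
d^4_{-1,-2}(0.8929) = -0.889779 +1.019413 -0.155725 = -0.026090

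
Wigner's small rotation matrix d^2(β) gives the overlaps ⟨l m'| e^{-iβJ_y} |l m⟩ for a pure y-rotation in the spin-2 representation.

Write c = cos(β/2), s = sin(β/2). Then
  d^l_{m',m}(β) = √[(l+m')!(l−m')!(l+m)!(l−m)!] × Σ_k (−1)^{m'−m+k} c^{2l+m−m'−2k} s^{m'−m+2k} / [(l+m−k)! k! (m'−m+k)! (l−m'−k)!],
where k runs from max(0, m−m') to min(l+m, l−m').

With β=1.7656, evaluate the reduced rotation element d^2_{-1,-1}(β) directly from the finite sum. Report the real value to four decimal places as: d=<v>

d=-0.5593

d^2_{-1,-1}(β=1.7656) via Wigner's sum:
Half-angle: c=0.634991, s=0.772520. N=√(1·6·1·6)=6.000000
Admissible k: 0..1 (factorial args all ≥0)
  k=0: (−1)^0·6.0000/(6)·0.6350^4·0.7725^0 = +0.162581
  k=1: (−1)^1·6.0000/(2)·0.6350^2·0.7725^2 = -0.721897
d^2_{-1,-1}(1.7656) = +0.162581 -0.721897 = -0.559316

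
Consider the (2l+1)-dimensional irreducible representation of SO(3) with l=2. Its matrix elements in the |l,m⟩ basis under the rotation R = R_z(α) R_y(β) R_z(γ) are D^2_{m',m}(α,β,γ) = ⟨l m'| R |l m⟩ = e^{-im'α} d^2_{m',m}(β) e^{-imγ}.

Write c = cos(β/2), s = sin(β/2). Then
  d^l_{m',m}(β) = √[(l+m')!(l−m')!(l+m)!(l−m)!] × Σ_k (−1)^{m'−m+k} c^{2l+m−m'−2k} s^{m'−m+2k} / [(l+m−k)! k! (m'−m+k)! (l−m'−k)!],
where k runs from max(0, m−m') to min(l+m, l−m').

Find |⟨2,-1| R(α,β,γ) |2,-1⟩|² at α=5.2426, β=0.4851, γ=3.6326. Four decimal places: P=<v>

First d^2_{-1,-1}(β=0.4851), then the phase factors e^{-i(-1)α} and e^{-i(-1)γ}:
c=cos(0.4851/2)=0.970729, s=sin(0.4851/2)=0.240179; N=√[1·6·1·6]=6.000000
k∈{0,1} keeps every argument non-negative
  k=0: (−1)^0·6.0000/(6)·0.9707^4·0.2402^0 = +0.887956
  k=1: (−1)^1·6.0000/(2)·0.9707^2·0.2402^2 = -0.163075
d^2_{-1,-1}(0.4851) = +0.887956 -0.163075 = +0.724881
|D^2_{-1,-1}|² = |d^2_{-1,-1}(β)|² = (+0.724881)² = 0.525453 (the z-rotation phases have unit modulus)

P=0.5255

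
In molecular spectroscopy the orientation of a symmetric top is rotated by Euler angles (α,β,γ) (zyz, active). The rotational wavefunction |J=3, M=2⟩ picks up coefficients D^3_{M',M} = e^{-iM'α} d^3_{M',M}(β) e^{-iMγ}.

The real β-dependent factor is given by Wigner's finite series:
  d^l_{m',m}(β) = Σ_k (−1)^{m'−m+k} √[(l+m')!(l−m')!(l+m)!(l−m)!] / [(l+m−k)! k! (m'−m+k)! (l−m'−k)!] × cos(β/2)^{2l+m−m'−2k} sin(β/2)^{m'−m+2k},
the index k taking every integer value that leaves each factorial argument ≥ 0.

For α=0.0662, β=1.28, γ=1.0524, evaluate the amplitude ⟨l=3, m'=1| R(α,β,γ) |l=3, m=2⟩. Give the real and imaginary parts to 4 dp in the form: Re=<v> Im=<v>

First d^3_{1,2}(β=1.28), then the phase factors e^{-i(1)α} and e^{-i(2)γ}:
c=cos(1.28/2)=0.802096, s=sin(1.28/2)=0.597195; N=√[24·2·120·1]=75.894664
k: max(0,(2)−(1))=1 … min(3+(2),3−(1))=2
  k=1: (−1)^0·75.8947/(24)·0.8021^5·0.5972^1 = +0.626971
  k=2: (−1)^1·75.8947/(12)·0.8021^3·0.5972^3 = -0.695117
d^3_{1,2}(1.28) = +0.626971 -0.695117 = -0.068146
Attach z-rotation phases: D = e^{-i(1)(0.0662)}·(-0.068146)·e^{-i(2)(1.0524)} = +0.038490+0.056236i

Re=0.0385 Im=0.0562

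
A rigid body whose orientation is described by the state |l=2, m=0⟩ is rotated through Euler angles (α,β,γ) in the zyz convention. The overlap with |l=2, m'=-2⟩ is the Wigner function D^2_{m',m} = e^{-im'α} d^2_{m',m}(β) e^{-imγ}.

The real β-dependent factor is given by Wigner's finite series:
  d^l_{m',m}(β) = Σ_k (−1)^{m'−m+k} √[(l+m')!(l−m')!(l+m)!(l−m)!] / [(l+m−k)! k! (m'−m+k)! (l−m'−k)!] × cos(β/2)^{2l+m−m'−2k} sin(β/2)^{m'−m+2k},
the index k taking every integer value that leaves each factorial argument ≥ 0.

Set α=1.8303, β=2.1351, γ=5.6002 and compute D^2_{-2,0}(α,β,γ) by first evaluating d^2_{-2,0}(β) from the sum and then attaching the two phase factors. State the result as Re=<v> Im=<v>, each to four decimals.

Split into d^2_{-2,0}(β=2.1351) × two z-phases.
c=cos(2.1351/2)=0.482272, s=sin(2.1351/2)=0.876022; N=√[1·24·2·2]=9.797959
The bounds max(0,m−m')=2 and min(l+m,l−m')=2 give 1 term
  k=2: (−1)^0·9.7980/(4)·0.4823^2·0.8760^2 = +0.437209
d^2_{-2,0}(2.1351) = +0.437209
Phases: e^{-i·(-2)·1.8303}=-0.868312-0.496018i, e^{-i·(0)·5.6002}=+1.000000+0.000000i ⇒ D=-0.379634-0.216864i

Re=-0.3796 Im=-0.2169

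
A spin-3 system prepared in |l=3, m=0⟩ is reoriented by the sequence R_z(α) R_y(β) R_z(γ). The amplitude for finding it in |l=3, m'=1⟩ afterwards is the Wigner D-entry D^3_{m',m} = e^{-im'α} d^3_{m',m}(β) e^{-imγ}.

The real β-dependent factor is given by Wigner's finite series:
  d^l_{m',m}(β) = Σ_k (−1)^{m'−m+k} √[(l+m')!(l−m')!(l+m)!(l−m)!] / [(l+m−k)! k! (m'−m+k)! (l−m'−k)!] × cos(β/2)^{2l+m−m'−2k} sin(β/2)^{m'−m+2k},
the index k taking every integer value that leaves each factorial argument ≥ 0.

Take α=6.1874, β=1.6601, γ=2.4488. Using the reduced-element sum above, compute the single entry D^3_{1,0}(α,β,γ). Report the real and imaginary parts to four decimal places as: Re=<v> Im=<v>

D^3_{1,0}(6.1874,1.6601,2.4488) = e^{-i·1·6.1874}·d^3_{1,0}(1.6601)·e^{-i·0·2.4488}. Compute d first:
c=cos(1.6601/2)=0.674839, s=sin(1.6601/2)=0.737965; N=√[24·2·6·6]=41.569219
Admissible k: 0..2 (factorial args all ≥0)
  k=0: (−1)^1·41.5692/(12)·0.6748^5·0.7380^1 = -0.357789
  k=1: (−1)^2·41.5692/(4)·0.6748^3·0.7380^3 = +1.283570
  k=2: (−1)^3·41.5692/(12)·0.6748^1·0.7380^5 = -0.511646
d^3_{1,0}(1.6601) = -0.357789 +1.283570 -0.511646 = +0.414135
Phases: e^{-i·(1)·6.1874}=+0.995416+0.095639i, e^{-i·(0)·2.4488}=+1.000000+0.000000i ⇒ D=+0.412237+0.039607i

Re=0.4122 Im=0.0396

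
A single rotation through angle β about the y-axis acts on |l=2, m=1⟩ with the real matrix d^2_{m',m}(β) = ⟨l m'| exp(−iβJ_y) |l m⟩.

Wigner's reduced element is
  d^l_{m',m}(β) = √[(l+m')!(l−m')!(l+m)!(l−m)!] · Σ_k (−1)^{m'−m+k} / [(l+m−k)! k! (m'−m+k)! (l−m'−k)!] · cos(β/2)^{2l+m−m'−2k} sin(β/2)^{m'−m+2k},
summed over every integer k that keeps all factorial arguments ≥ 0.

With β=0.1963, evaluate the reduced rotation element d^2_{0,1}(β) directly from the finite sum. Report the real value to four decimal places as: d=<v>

d^2_{0,1}(β=0.1963) via Wigner's sum:
Half-angle: c=0.995187, s=0.097992. N=√(2·2·6·1)=4.898979
Admissible k: 1..2 (factorial args all ≥0)
  k=1: (−1)^0·4.8990/(2)·0.9952^3·0.0980^1 = +0.236583
  k=2: (−1)^1·4.8990/(2)·0.9952^1·0.0980^3 = -0.002294
d^2_{0,1}(0.1963) = +0.236583 -0.002294 = +0.234289

d=0.2343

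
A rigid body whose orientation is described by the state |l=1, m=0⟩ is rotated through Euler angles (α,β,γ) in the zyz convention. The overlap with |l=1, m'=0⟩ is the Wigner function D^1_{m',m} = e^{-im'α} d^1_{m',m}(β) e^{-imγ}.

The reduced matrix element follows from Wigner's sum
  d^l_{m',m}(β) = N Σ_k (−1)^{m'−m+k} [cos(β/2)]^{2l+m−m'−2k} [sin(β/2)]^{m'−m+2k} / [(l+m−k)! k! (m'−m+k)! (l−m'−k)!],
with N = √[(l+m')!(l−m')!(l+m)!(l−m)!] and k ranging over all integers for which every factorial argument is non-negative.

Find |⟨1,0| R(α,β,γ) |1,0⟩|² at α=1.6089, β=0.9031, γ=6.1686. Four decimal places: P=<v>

First d^1_{0,0}(β=0.9031), then the phase factors e^{-i(0)α} and e^{-i(0)γ}:
Half-angle: c=0.899772, s=0.436361. N=√(1·1·1·1)=1.000000
The bounds max(0,m−m')=0 and min(l+m,l−m')=1 give 2 terms
  k=0: (−1)^0·1.0000/(1)·0.8998^2·0.4364^0 = +0.809589
  k=1: (−1)^1·1.0000/(1)·0.8998^0·0.4364^2 = -0.190411
d^1_{0,0}(0.9031) = +0.809589 -0.190411 = +0.619179
|D^1_{0,0}|² = |d^1_{0,0}(β)|² = (+0.619179)² = 0.383382 (the z-rotation phases have unit modulus)

P=0.3834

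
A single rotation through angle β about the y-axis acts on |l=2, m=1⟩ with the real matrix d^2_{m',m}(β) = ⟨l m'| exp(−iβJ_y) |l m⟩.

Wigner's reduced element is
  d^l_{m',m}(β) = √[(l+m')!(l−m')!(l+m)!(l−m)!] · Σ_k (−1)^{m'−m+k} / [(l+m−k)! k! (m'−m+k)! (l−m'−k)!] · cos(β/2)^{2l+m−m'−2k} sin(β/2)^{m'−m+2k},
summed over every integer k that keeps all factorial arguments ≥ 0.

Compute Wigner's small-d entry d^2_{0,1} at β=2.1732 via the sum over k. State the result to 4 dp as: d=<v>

d^2_{0,1}(β=2.1732) via Wigner's sum:
Half-angle: c=0.465497, s=0.885049. N=√(2·2·6·1)=4.898979
k: max(0,(1)−(0))=1 … min(2+(1),2−(0))=2
  k=1: (−1)^0·4.8990/(2)·0.4655^3·0.8850^1 = +0.218673
  k=2: (−1)^1·4.8990/(2)·0.4655^1·0.8850^3 = -0.790488
d^2_{0,1}(2.1732) = +0.218673 -0.790488 = -0.571815

d=-0.5718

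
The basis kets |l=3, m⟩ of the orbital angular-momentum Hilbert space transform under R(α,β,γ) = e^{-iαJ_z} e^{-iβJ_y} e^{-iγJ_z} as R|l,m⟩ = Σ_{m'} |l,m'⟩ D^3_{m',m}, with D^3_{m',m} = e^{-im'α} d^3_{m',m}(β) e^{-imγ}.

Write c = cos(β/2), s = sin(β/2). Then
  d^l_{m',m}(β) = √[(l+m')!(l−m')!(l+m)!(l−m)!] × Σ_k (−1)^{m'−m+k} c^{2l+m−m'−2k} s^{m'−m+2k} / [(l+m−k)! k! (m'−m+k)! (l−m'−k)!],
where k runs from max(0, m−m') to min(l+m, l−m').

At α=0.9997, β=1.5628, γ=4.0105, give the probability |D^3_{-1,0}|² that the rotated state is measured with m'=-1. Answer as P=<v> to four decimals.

D^3_{-1,0}(0.9997,1.5628,4.0105) = e^{-i·-1·0.9997}·d^3_{-1,0}(1.5628)·e^{-i·0·4.0105}. Compute d first:
Half-angle: c=0.709928, s=0.704274. N=√(2·24·6·6)=41.569219
k: max(0,(0)−(-1))=1 … min(3+(0),3−(-1))=3
  k=1: (−1)^0·41.5692/(12)·0.7099^5·0.7043^1 = +0.439951
  k=2: (−1)^1·41.5692/(4)·0.7099^3·0.7043^3 = -1.298914
  k=3: (−1)^2·41.5692/(12)·0.7099^1·0.7043^5 = +0.426102
d^3_{-1,0}(1.5628) = +0.439951 -1.298914 +0.426102 = -0.432860
|D^3_{-1,0}|² = |d^3_{-1,0}(β)|² = (-0.432860)² = 0.187368 (the z-rotation phases have unit modulus)

P=0.1874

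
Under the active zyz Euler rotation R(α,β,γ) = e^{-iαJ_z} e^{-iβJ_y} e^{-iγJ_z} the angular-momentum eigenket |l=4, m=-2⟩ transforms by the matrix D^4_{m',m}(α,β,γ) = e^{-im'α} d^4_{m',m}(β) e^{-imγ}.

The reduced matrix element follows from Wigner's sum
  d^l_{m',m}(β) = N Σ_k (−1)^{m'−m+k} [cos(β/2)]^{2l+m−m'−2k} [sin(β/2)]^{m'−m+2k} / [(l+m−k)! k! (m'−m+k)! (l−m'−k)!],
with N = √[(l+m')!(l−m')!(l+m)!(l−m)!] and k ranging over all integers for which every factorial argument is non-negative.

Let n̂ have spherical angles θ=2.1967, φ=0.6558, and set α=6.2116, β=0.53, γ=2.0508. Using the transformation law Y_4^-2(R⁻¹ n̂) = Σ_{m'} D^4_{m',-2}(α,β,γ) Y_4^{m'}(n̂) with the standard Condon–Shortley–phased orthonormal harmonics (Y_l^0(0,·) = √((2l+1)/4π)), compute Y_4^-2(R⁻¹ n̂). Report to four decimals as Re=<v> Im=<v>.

Re=0.2269 Im=-0.0471

Need the full column D^4_{m',-2} for m'=−4..4 at α=6.2116, β=0.53, γ=2.0508.
cos(β/2)=0.965093, sin(β/2)=0.261909
d^4_{-4,-2}: single k=2 term ⇒ +0.293288;  D = -0.229216-0.182969i
d^4_{-3,-2}: k∈[1..2] ⇒ +0.764183 -0.168843 = +0.595340;  D = -0.437526-0.403734i
d^4_{-2,-2}: k∈[0..2] ⇒ +0.752578 -0.665115 +0.061231 = +0.148694;  D = -0.101786-0.108396i
d^4_{-1,-2}: k∈[0..2] ⇒ -0.866502 +0.319083 -0.015667 = -0.563086;  D = +0.355103+0.436998i
d^4_{0,-2}: k∈[0..2] ⇒ +0.525819 -0.103269 +0.002852 = +0.425403;  D = -0.243974-0.348488i
d^4_{1,-2}: k∈[0..2] ⇒ -0.212722 +0.023500 -0.000346 = -0.189568;  D = +0.097334+0.162672i
d^4_{2,-2}: k∈[0..2] ⇒ +0.061231 -0.003608 +0.000022 = +0.057645;  D = -0.025984-0.051457i
d^4_{3,-2}: k∈[0..1] ⇒ -0.012435 +0.000305 = -0.012130;  D = +0.004679+0.011191i
d^4_{4,-2}: single k=0 term ⇒ +0.001591;  D = -0.000507-0.001508i
Y_4^{m'}(θ=2.1967,φ=0.6558) and Σ D·Y over m':
  (-0.2292-0.1830i)·(-0.1658-0.0946i)  (-0.4375-0.4037i)·(+0.1508+0.3600i)  (-0.1018-0.1084i)·(+0.0790-0.2978i)  (+0.3551+0.4370i)·(+0.1064-0.0819i)  (-0.2440-0.3485i)·(-0.3357+0.0000i)  (+0.0973+0.1627i)·(-0.1064-0.0819i)  (-0.0260-0.0515i)·(+0.0790+0.2978i)  (+0.0047+0.0112i)·(-0.1508+0.3600i)  (-0.0005-0.0015i)·(-0.1658+0.0946i)
Y_4^-2(R⁻¹ n̂) = +0.226942-0.047076i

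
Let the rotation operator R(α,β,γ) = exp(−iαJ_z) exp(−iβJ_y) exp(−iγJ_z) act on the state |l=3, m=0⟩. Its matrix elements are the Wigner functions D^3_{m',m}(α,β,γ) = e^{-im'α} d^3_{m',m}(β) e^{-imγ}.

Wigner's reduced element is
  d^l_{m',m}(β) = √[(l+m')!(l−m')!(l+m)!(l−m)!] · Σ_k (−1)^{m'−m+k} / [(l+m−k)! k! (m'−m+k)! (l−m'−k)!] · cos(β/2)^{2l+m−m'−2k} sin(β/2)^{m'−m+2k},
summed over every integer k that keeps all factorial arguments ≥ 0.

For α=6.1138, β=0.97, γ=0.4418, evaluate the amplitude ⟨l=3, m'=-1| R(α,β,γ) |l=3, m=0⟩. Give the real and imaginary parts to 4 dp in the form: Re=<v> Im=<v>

D^3_{-1,0}(6.1138,0.97,0.4418) = e^{-i·-1·6.1138}·d^3_{-1,0}(0.97)·e^{-i·0·0.4418}. Compute d first:
Half-angle: c=0.884675, s=0.466208. N=√(2·24·6·6)=41.569219
Admissible k: 1..3 (factorial args all ≥0)
  k=1: (−1)^0·41.5692/(12)·0.8847^5·0.4662^1 = +0.875164
  k=2: (−1)^1·41.5692/(4)·0.8847^3·0.4662^3 = -0.729127
  k=3: (−1)^2·41.5692/(12)·0.8847^1·0.4662^5 = +0.067495
d^3_{-1,0}(0.97) = +0.875164 -0.729127 +0.067495 = +0.213532
Phases: e^{-i·(-1)·6.1138}=+0.985689-0.168576i, e^{-i·(0)·0.4418}=+1.000000+0.000000i ⇒ D=+0.210476-0.035996i

Re=0.2105 Im=-0.0360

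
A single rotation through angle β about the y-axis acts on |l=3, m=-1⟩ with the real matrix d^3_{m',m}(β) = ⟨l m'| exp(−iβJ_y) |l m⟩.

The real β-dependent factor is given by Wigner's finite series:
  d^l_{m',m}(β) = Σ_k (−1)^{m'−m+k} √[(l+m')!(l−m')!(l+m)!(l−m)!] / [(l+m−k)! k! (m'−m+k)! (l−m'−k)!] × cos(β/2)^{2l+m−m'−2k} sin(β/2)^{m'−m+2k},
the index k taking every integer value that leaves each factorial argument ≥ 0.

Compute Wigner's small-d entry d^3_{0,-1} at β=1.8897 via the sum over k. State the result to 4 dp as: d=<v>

d^3_{0,-1}(β=1.8897) via Wigner's sum:
c=cos(1.8897/2)=0.585864, s=sin(1.8897/2)=0.810409; N=√[6·6·2·24]=41.569219
Admissible k: 0..2 (factorial args all ≥0)
  k=0: (−1)^1·41.5692/(12)·0.5859^5·0.8104^1 = -0.193767
  k=1: (−1)^2·41.5692/(4)·0.5859^3·0.8104^3 = +1.112285
  k=2: (−1)^3·41.5692/(12)·0.5859^1·0.8104^5 = -0.709429
d^3_{0,-1}(1.8897) = -0.193767 +1.112285 -0.709429 = +0.209088

d=0.2091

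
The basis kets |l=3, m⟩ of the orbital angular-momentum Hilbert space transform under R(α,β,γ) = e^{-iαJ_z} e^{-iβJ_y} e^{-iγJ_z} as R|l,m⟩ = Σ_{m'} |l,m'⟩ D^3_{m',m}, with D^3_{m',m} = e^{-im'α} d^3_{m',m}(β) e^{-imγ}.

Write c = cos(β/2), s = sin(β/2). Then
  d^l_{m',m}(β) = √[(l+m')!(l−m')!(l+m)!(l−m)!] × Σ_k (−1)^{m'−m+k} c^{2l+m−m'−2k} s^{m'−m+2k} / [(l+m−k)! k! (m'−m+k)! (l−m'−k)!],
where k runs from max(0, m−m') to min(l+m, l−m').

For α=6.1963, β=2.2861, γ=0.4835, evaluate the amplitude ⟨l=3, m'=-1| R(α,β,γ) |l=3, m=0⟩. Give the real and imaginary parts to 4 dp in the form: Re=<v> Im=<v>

Re=0.3747 Im=-0.0326

First d^3_{-1,0}(β=2.2861), then the phase factors e^{-i(-1)α} and e^{-i(0)γ}:
c=cos(2.2861/2)=0.414821, s=sin(2.2861/2)=0.909903; N=√[2·24·6·6]=41.569219
Admissible k: 1..3 (factorial args all ≥0)
  k=1: (−1)^0·41.5692/(12)·0.4148^5·0.9099^1 = +0.038716
  k=2: (−1)^1·41.5692/(4)·0.4148^3·0.9099^3 = -0.558830
  k=3: (−1)^2·41.5692/(12)·0.4148^1·0.9099^5 = +0.896245
d^3_{-1,0}(2.2861) = +0.038716 -0.558830 +0.896245 = +0.376131
Phases: e^{-i·(-1)·6.1963}=+0.996228-0.086776i, e^{-i·(0)·0.4835}=+1.000000+0.000000i ⇒ D=+0.374712-0.032639i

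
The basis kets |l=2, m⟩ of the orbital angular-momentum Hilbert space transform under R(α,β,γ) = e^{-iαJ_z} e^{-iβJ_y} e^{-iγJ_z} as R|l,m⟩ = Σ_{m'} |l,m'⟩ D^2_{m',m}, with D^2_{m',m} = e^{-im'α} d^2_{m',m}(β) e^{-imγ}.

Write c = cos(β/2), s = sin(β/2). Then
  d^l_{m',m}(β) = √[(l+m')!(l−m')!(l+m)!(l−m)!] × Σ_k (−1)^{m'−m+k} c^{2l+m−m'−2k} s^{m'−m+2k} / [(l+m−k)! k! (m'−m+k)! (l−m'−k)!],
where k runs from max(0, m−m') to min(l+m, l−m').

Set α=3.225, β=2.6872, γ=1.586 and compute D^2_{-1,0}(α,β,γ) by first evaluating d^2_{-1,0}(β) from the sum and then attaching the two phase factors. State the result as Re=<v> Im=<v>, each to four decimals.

Re=0.4813 Im=0.0402

D^2_{-1,0}(3.225,2.6872,1.586) = e^{-i·-1·3.225}·d^2_{-1,0}(2.6872)·e^{-i·0·1.586}. Compute d first:
With c≡cos(β/2)=0.225247 and s≡sin(β/2)=0.974302, N=[1·6·2·2]^{1/2}=4.898979
The bounds max(0,m−m')=1 and min(l+m,l−m')=2 give 2 terms
  k=1: (−1)^0·4.8990/(2)·0.2252^3·0.9743^1 = +0.027274
  k=2: (−1)^1·4.8990/(2)·0.2252^1·0.9743^3 = -0.510287
d^2_{-1,0}(2.6872) = +0.027274 -0.510287 = -0.483013
Phases: e^{-i·(-1)·3.225}=-0.996524-0.083311i, e^{-i·(0)·1.586}=+1.000000+0.000000i ⇒ D=+0.481334+0.040240i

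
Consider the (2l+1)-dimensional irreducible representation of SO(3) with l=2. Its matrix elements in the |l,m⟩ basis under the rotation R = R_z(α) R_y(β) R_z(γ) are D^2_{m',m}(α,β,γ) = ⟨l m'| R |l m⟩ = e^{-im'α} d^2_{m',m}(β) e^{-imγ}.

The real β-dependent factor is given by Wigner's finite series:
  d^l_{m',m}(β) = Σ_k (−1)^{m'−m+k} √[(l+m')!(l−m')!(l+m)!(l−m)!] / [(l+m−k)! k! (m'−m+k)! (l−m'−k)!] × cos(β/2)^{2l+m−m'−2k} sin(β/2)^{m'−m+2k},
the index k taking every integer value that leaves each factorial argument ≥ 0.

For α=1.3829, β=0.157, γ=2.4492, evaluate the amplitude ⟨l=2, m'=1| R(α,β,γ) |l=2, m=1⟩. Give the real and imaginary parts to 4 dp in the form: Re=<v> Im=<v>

First d^2_{1,1}(β=0.157), then the phase factors e^{-i(1)α} and e^{-i(1)γ}:
With c≡cos(β/2)=0.996920 and s≡sin(β/2)=0.078419, N=[6·1·6·1]^{1/2}=6.000000
The bounds max(0,m−m')=0 and min(l+m,l−m')=1 give 2 terms
  k=0: (−1)^0·6.0000/(6)·0.9969^4·0.0784^0 = +0.987739
  k=1: (−1)^1·6.0000/(2)·0.9969^2·0.0784^2 = -0.018335
d^2_{1,1}(0.157) = +0.987739 -0.018335 = +0.969403
Phases: e^{-i·(1)·1.3829}=+0.186793-0.982399i, e^{-i·(1)·2.4492}=-0.769721-0.638381i ⇒ D=-0.747335+0.617440i

Re=-0.7473 Im=0.6174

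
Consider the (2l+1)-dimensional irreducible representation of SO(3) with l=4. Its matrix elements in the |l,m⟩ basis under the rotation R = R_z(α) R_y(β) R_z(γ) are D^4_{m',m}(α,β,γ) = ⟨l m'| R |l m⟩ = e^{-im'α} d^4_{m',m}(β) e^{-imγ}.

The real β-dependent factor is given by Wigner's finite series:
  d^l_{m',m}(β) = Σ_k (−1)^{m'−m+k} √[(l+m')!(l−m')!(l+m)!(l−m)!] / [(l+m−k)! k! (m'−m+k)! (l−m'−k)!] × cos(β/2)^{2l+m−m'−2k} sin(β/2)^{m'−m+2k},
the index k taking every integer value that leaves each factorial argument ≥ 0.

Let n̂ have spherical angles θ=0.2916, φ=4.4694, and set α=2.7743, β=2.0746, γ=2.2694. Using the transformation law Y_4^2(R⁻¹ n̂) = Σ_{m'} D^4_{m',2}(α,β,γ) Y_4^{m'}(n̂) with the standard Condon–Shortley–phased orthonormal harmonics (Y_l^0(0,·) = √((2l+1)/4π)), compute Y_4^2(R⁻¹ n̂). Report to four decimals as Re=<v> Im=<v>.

Need the full column D^4_{m',2} for m'=−4..4 at α=2.7743, β=2.0746, γ=2.2694.
cos(β/2)=0.508547, sin(β/2)=0.861034
d^4_{-4,2}: single k=6 term ⇒ +0.557653;  D = +0.536666+0.151544i
d^4_{-3,2}: k∈[5..6] ⇒ +0.698684 -0.667634 = +0.031050;  D = -0.024859-0.018605i
d^4_{-2,2}: k∈[4..6] ⇒ +0.551439 -1.264637 +0.302109 = -0.411090;  D = -0.218712-0.348080i
d^4_{-1,2}: k∈[3..5] ⇒ +0.307066 -1.320388 +0.757025 = -0.256297;  D = +0.049336+0.251504i
d^4_{0,2}: k∈[2..4] ⇒ +0.121660 -0.930028 +0.999783 = +0.191416;  D = -0.033061+0.188539i
d^4_{1,2}: k∈[1..3] ⇒ +0.032135 -0.460599 +0.880259 = +0.451795;  D = +0.232625-0.387303i
d^4_{2,2}: k∈[0..2] ⇒ +0.004474 -0.153889 +0.551439 = +0.402023;  D = -0.316947+0.247319i
d^4_{3,2}: k∈[0..1] ⇒ -0.028340 +0.243726 = +0.215386;  D = +0.206061-0.062689i
d^4_{4,2}: single k=0 term ⇒ +0.067859;  D = -0.067683-0.004879i
Y_4^{m'}(θ=0.2916,φ=4.4694) and Σ D·Y over m':
  (+0.5367+0.1515i)·(+0.0017+0.0025i)  (-0.0249-0.0186i)·(+0.0190-0.0212i)  (-0.2187-0.3481i)·(-0.1325-0.0700i)  (+0.0493+0.2515i)·(-0.1072+0.4326i)  (-0.0331+0.1885i)·(+0.5219+0.0000i)  (+0.2326-0.3873i)·(+0.1072+0.4326i)  (-0.3169+0.2473i)·(-0.1325+0.0700i)  (+0.2061-0.0627i)·(-0.0190-0.0212i)  (-0.0677-0.0049i)·(+0.0017-0.0025i)
Y_4^2(R⁻¹ n̂) = +0.084760+0.157087i

Re=0.0848 Im=0.1571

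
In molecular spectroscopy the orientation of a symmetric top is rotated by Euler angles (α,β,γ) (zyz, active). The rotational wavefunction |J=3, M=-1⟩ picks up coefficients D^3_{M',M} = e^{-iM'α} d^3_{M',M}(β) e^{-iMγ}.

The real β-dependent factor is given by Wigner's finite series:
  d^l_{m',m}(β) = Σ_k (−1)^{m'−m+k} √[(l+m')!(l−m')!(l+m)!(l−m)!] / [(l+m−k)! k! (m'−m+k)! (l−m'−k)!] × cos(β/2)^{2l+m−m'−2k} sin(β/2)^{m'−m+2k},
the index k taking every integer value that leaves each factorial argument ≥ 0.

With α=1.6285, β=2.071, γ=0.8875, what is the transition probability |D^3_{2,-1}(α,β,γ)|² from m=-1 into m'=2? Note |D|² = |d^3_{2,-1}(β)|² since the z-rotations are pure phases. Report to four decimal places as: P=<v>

P=0.0507

Split into d^3_{2,-1}(β=2.071) × two z-phases.
With c≡cos(β/2)=0.510096 and s≡sin(β/2)=0.860118, N=[120·1·2·24]^{1/2}=75.894664
k: max(0,(-1)−(2))=0 … min(3+(-1),3−(2))=1
  k=0: (−1)^3·75.8947/(12)·0.5101^3·0.8601^3 = -0.534145
  k=1: (−1)^4·75.8947/(24)·0.5101^1·0.8601^5 = +0.759348
d^3_{2,-1}(2.071) = -0.534145 +0.759348 = +0.225203
|D^3_{2,-1}|² = |d^3_{2,-1}(β)|² = (+0.225203)² = 0.050716 (the z-rotation phases have unit modulus)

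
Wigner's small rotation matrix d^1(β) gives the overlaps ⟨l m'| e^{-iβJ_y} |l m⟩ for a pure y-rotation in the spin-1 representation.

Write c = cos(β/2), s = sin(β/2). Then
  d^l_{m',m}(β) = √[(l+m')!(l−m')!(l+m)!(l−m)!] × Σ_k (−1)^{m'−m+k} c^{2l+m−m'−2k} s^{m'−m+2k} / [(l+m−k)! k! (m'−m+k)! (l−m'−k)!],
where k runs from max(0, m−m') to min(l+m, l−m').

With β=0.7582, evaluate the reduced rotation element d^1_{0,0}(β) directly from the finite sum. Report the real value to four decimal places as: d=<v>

d^1_{0,0}(β=0.7582) via Wigner's sum:
With c≡cos(β/2)=0.928998 and s≡sin(β/2)=0.370085, N=[1·1·1·1]^{1/2}=1.000000
k: max(0,(0)−(0))=0 … min(1+(0),1−(0))=1
  k=0: (−1)^0·1.0000/(1)·0.9290^2·0.3701^0 = +0.863037
  k=1: (−1)^1·1.0000/(1)·0.9290^0·0.3701^2 = -0.136963
d^1_{0,0}(0.7582) = +0.863037 -0.136963 = +0.726075

d=0.7261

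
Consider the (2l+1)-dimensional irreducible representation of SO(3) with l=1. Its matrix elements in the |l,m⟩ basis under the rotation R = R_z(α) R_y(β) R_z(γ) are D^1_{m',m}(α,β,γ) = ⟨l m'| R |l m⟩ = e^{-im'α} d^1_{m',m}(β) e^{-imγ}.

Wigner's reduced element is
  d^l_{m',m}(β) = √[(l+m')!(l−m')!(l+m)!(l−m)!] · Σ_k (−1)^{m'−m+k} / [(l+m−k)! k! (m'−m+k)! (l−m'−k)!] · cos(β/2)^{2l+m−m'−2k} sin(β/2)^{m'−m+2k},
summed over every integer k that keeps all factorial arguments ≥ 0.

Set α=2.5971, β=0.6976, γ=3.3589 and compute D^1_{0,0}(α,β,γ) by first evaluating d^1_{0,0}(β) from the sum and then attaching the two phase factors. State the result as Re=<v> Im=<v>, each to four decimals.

Re=0.7664 Im=0.0000

D^1_{0,0}(2.5971,0.6976,3.3589) = e^{-i·0·2.5971}·d^1_{0,0}(0.6976)·e^{-i·0·3.3589}. Compute d first:
Half-angle: c=0.939784, s=0.341770. N=√(1·1·1·1)=1.000000
k∈{0,1} keeps every argument non-negative
  k=0: (−1)^0·1.0000/(1)·0.9398^2·0.3418^0 = +0.883193
  k=1: (−1)^1·1.0000/(1)·0.9398^0·0.3418^2 = -0.116807
d^1_{0,0}(0.6976) = +0.883193 -0.116807 = +0.766386
Attach z-rotation phases: D = e^{-i(0)(2.5971)}·(+0.766386)·e^{-i(0)(3.3589)} = +0.766386+0.000000i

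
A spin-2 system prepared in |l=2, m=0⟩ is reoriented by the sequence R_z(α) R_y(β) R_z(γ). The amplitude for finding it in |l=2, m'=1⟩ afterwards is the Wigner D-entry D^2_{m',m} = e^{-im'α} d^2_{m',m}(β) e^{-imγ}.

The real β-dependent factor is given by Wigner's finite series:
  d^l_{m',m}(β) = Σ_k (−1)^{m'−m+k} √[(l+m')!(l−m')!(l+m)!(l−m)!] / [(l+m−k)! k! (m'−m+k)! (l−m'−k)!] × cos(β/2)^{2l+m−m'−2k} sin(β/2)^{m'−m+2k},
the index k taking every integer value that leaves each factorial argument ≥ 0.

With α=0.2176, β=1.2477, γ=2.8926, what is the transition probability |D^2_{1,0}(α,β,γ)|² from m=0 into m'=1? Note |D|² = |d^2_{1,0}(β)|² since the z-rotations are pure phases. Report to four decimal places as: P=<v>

D^2_{1,0}(0.2176,1.2477,2.8926) = e^{-i·1·0.2176}·d^2_{1,0}(1.2477)·e^{-i·0·2.8926}. Compute d first:
Half-angle: c=0.811635, s=0.584164. N=√(6·1·2·2)=4.898979
k∈{0,1} keeps every argument non-negative
  k=0: (−1)^1·4.8990/(2)·0.8116^3·0.5842^1 = -0.765057
  k=1: (−1)^2·4.8990/(2)·0.8116^1·0.5842^3 = +0.396316
d^2_{1,0}(1.2477) = -0.765057 +0.396316 = -0.368741
|D^2_{1,0}|² = |d^2_{1,0}(β)|² = (-0.368741)² = 0.135970 (the z-rotation phases have unit modulus)

P=0.1360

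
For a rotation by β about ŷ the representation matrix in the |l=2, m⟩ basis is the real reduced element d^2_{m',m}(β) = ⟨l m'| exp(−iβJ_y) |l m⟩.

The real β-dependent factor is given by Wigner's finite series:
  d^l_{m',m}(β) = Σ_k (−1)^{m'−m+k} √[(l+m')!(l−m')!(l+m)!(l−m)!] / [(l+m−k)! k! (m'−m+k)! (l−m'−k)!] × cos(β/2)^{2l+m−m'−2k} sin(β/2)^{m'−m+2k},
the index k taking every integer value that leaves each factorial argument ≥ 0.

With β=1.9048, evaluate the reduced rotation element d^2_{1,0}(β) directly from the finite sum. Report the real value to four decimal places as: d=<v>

d^2_{1,0}(β=1.9048) via Wigner's sum:
With c≡cos(β/2)=0.579729 and s≡sin(β/2)=0.814809, N=[6·1·2·2]^{1/2}=4.898979
k: max(0,(0)−(1))=0 … min(2+(0),2−(1))=1
  k=0: (−1)^1·4.8990/(2)·0.5797^3·0.8148^1 = -0.388872
  k=1: (−1)^2·4.8990/(2)·0.5797^1·0.8148^3 = +0.768190
d^2_{1,0}(1.9048) = -0.388872 +0.768190 = +0.379317

d=0.3793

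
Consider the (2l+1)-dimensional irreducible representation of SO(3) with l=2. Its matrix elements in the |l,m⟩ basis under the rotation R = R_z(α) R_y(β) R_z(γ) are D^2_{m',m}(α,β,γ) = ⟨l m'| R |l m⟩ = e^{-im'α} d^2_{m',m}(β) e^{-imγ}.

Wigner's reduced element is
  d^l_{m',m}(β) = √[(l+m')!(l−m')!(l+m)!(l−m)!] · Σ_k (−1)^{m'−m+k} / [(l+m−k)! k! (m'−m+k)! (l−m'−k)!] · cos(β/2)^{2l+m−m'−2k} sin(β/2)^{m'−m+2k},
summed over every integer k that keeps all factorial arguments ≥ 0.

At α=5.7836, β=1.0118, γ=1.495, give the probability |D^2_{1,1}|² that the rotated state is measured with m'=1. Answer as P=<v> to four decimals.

Split into d^2_{1,1}(β=1.0118) × two z-phases.
Half-angle: c=0.874739, s=0.484595. N=√(6·1·6·1)=6.000000
The bounds max(0,m−m')=0 and min(l+m,l−m')=1 give 2 terms
  k=0: (−1)^0·6.0000/(6)·0.8747^4·0.4846^0 = +0.585482
  k=1: (−1)^1·6.0000/(2)·0.8747^2·0.4846^2 = -0.539058
d^2_{1,1}(1.0118) = +0.585482 -0.539058 = +0.046424
|D^2_{1,1}|² = |d^2_{1,1}(β)|² = (+0.046424)² = 0.002155 (the z-rotation phases have unit modulus)

P=0.0022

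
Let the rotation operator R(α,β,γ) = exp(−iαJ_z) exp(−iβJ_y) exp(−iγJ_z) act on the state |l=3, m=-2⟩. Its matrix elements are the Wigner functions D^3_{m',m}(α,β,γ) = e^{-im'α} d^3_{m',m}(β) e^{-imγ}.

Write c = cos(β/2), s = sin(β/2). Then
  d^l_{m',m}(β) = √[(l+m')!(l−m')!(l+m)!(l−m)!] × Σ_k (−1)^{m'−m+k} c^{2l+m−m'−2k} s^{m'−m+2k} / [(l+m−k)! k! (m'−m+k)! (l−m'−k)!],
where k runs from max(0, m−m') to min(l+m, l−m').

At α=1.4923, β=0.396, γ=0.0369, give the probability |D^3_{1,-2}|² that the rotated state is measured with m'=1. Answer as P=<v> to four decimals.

P=0.0020

First d^3_{1,-2}(β=0.396), then the phase factors e^{-i(1)α} and e^{-i(-2)γ}:
c=cos(0.396/2)=0.980462, s=sin(0.396/2)=0.196709; N=√[24·2·1·120]=75.894664
The bounds max(0,m−m')=0 and min(l+m,l−m')=1 give 2 terms
  k=0: (−1)^3·75.8947/(12)·0.9805^3·0.1967^3 = -0.045373
  k=1: (−1)^4·75.8947/(24)·0.9805^1·0.1967^5 = +0.000913
d^3_{1,-2}(0.396) = -0.045373 +0.000913 = -0.044459
|D^3_{1,-2}|² = |d^3_{1,-2}(β)|² = (-0.044459)² = 0.001977 (the z-rotation phases have unit modulus)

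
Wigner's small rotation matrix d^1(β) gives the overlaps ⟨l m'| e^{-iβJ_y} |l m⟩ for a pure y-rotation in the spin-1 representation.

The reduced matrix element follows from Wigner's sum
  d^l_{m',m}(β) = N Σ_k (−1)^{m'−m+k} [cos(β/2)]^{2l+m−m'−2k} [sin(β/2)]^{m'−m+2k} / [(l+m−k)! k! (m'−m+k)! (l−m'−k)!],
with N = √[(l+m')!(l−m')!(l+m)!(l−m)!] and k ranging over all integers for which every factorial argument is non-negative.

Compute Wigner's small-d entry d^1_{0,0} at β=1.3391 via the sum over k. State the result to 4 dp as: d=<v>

d=0.2296

d^1_{0,0}(β=1.3391) via Wigner's sum:
With c≡cos(β/2)=0.784101 and s≡sin(β/2)=0.620633, N=[1·1·1·1]^{1/2}=1.000000
Admissible k: 0..1 (factorial args all ≥0)
  k=0: (−1)^0·1.0000/(1)·0.7841^2·0.6206^0 = +0.614814
  k=1: (−1)^1·1.0000/(1)·0.7841^0·0.6206^2 = -0.385186
d^1_{0,0}(1.3391) = +0.614814 -0.385186 = +0.229629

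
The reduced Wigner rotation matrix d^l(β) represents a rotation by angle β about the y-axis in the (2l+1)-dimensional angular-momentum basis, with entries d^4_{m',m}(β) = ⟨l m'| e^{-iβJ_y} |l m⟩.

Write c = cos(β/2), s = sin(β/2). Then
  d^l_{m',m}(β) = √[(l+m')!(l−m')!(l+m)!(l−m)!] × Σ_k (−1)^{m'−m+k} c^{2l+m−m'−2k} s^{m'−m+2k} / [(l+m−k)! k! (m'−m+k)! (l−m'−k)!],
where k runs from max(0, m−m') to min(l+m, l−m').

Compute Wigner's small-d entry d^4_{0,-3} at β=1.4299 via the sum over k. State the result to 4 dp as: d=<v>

d^4_{0,-3}(β=1.4299) via Wigner's sum:
With c≡cos(β/2)=0.755126 and s≡sin(β/2)=0.655580, N=[24·24·1·5040]^{1/2}=1703.830978
Admissible k: 0..1 (factorial args all ≥0)
  k=0: (−1)^3·1703.8310/(144)·0.7551^5·0.6556^3 = -0.818536
  k=1: (−1)^4·1703.8310/(144)·0.7551^3·0.6556^5 = +0.616950
d^4_{0,-3}(1.4299) = -0.818536 +0.616950 = -0.201586

d=-0.2016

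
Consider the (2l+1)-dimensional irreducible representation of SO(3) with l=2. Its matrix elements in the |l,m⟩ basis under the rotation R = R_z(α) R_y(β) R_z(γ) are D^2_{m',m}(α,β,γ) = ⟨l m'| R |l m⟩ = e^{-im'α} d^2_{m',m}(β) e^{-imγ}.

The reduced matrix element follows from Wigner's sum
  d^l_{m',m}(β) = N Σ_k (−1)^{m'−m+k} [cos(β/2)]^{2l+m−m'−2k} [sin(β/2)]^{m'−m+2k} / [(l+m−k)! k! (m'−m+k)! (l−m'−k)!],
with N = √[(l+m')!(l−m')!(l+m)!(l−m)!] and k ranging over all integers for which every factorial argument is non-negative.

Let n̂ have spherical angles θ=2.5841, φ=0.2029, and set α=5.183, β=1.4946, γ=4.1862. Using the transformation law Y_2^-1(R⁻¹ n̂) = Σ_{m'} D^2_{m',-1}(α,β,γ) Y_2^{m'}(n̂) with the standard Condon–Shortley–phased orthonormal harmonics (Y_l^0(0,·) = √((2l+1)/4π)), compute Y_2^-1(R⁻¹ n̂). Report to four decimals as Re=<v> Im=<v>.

Re=-0.0505 Im=-0.0281

Need the full column D^2_{m',-1} for m'=−2..2 at α=5.183, β=1.4946, γ=4.1862.
cos(β/2)=0.733527, sin(β/2)=0.679661
d^2_{-2,-1}: single k=1 term ⇒ +0.536500;  D = -0.216328+0.490953i
d^2_{-1,-1}: k∈[0..1] ⇒ +0.289510 -0.745654 = -0.456144;  D = +0.455440-0.025339i
d^2_{0,-1}: k∈[0..1] ⇒ -0.657076 +0.564115 = -0.092960;  D = +0.046689+0.080385i
d^2_{1,-1}: k∈[0..1] ⇒ +0.745654 -0.213387 = +0.532267;  D = +0.289017-0.446964i
d^2_{2,-1}: single k=0 term ⇒ -0.460598;  D = -0.458139-0.047534i
Y_2^{m'}(θ=2.5841,φ=0.2029) and Σ D·Y over m':
  (-0.2163+0.4910i)·(+0.0993-0.0427i)  (+0.4554-0.0253i)·(-0.3397+0.0699i)  (+0.0467+0.0804i)·(+0.3659+0.0000i)  (+0.2890-0.4470i)·(+0.3397+0.0699i)  (-0.4581-0.0475i)·(+0.0993+0.0427i)
Y_2^-1(R⁻¹ n̂) = -0.050460-0.028060i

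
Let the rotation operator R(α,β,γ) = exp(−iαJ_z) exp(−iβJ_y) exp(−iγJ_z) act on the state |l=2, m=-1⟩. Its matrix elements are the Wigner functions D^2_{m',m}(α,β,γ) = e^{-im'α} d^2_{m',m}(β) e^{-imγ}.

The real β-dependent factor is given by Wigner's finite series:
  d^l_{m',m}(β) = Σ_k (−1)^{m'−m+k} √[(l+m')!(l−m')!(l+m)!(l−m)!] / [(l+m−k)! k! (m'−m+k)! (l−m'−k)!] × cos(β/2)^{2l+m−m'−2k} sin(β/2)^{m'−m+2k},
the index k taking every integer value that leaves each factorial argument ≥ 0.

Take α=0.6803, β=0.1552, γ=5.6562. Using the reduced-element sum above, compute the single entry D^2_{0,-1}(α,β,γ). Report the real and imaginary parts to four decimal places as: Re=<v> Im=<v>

Re=-0.1515 Im=0.1097

Split into d^2_{0,-1}(β=0.1552) × two z-phases.
Half-angle: c=0.996991, s=0.077522. N=√(2·2·1·6)=4.898979
k∈{0,1} keeps every argument non-negative
  k=0: (−1)^1·4.8990/(2)·0.9970^3·0.0775^1 = -0.188181
  k=1: (−1)^2·4.8990/(2)·0.9970^1·0.0775^3 = +0.001138
d^2_{0,-1}(0.1552) = -0.188181 +0.001138 = -0.187043
Phases: e^{-i·(0)·0.6803}=+1.000000+0.000000i, e^{-i·(-1)·5.6562}=+0.809800-0.586706i ⇒ D=-0.151467+0.109739i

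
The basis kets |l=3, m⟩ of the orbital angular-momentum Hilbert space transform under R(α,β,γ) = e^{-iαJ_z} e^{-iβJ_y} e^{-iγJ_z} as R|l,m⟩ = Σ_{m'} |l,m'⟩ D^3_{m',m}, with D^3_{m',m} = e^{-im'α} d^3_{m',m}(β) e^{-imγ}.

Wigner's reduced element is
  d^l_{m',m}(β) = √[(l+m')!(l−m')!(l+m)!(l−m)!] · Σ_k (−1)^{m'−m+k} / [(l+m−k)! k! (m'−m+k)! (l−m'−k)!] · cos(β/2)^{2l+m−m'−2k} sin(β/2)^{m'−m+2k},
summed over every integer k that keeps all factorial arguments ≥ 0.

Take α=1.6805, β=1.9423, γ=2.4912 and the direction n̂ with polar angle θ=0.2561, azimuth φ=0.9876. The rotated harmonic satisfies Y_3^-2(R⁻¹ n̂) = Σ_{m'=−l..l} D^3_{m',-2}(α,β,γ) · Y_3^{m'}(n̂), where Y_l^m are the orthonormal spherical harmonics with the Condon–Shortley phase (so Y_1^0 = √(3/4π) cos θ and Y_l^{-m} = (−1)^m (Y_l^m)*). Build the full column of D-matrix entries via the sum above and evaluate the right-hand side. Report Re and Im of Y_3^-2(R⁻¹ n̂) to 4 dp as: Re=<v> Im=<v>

Re=0.0101 Im=0.1680

Need the full column D^3_{m',-2} for m'=−3..3 at α=1.6805, β=1.9423, γ=2.4912.
cos(β/2)=0.564351, sin(β/2)=0.825535
d^3_{-3,-2}: single k=1 term ⇒ +0.115759;  D = -0.095598-0.065279i
d^3_{-2,-2}: k∈[0..1] ⇒ +0.032307 -0.345650 = -0.313344;  D = +0.147307-0.276559i
d^3_{-1,-2}: k∈[0..1] ⇒ -0.149445 +0.639564 = +0.490119;  D = +0.455208+0.181665i
d^3_{0,-2}: k∈[0..1] ⇒ +0.378641 -0.810216 = -0.431575;  D = -0.115119+0.415939i
d^3_{1,-2}: k∈[0..1] ⇒ -0.639564 +0.684269 = +0.044706;  D = -0.044133-0.007136i
d^3_{2,-2}: k∈[0..1] ⇒ +0.739623 -0.316529 = +0.423094;  D = -0.021401+0.422552i
d^3_{3,-2}: single k=0 term ⇒ -0.530033;  D = -0.529107+0.031307i
Y_3^{m'}(θ=0.2561,φ=0.9876) and Σ D·Y over m':
  (-0.0956-0.0653i)·(-0.0067-0.0012i)  (+0.1473-0.2766i)·(-0.0250-0.0583i)  (+0.4552+0.1817i)·(+0.1659-0.2514i)  (-0.1151+0.4159i)·(+0.6062+0.0000i)  (-0.0441-0.0071i)·(-0.1659-0.2514i)  (-0.0214+0.4226i)·(-0.0250+0.0583i)  (-0.5291+0.0313i)·(+0.0067-0.0012i)
Y_3^-2(R⁻¹ n̂) = +0.010068+0.168020i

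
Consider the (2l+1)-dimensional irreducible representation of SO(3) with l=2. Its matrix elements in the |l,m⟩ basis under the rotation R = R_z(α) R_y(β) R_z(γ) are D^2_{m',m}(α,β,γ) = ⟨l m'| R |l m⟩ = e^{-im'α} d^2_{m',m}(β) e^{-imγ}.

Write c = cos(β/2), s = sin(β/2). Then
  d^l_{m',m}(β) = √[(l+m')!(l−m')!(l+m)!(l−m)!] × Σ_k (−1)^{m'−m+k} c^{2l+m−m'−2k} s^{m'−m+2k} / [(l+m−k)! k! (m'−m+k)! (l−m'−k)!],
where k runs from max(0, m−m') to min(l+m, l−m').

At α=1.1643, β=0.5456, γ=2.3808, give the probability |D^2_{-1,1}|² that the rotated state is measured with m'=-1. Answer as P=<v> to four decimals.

P=0.0387

First d^2_{-1,1}(β=0.5456), then the phase factors e^{-i(-1)α} and e^{-i(1)γ}:
With c≡cos(β/2)=0.963020 and s≡sin(β/2)=0.269429, N=[1·6·6·1]^{1/2}=6.000000
Admissible k: 2..3 (factorial args all ≥0)
  k=2: (−1)^0·6.0000/(2)·0.9630^2·0.2694^2 = +0.201967
  k=3: (−1)^1·6.0000/(6)·0.9630^0·0.2694^4 = -0.005270
d^2_{-1,1}(0.5456) = +0.201967 -0.005270 = +0.196698
|D^2_{-1,1}|² = |d^2_{-1,1}(β)|² = (+0.196698)² = 0.038690 (the z-rotation phases have unit modulus)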